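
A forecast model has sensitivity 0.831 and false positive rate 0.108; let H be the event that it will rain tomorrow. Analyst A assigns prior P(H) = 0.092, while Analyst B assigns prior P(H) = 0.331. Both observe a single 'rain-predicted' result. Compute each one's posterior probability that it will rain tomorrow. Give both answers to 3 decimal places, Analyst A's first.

The likelihood ratio for a 'rain-predicted' result is 0.831/0.108 = 7.6944.
Analyst A: prior odds 0.092/0.908 = 0.10132; posterior odds 0.77961; posterior probability 0.438.
Analyst B: prior odds 0.331/0.669 = 0.49477; posterior odds 3.8070; posterior probability 0.792.

Analyst A: 0.438; Analyst B: 0.792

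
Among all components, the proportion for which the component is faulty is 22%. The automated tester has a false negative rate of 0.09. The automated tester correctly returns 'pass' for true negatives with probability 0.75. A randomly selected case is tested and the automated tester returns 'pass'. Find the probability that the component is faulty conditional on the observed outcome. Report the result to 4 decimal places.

Write H for 'the component is faulty'. Prior odds H:¬H = 0.22/0.78 = 0.28205. For the 'pass' outcome, the likelihood ratio is 0.09/0.75 = 0.12000.
Posterior odds = 0.28205 × 0.12000 = 0.033846, so P(H|E) = 0.033846/(1+0.033846) = 0.0327.

P(H | E) ≈ 0.0327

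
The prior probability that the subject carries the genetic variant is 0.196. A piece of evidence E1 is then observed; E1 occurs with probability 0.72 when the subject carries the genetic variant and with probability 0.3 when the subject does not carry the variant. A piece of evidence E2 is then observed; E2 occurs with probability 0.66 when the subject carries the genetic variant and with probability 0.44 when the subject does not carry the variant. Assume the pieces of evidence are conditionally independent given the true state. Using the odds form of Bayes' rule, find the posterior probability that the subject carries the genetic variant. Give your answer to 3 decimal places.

Prior odds = 0.196/(1−0.196) = 0.24378. In log-odds, ln(0.24378) = -1.4115.
Add log likelihood ratios: ln(2.4000) + ln(1.5000) = 1.2809.
Posterior log-odds = -0.13055, so posterior odds = exp(-0.13055) = 0.87761. Converting, P(H|E) = 0.87761/1.8776 = 0.467.

Posterior probability ≈ 0.467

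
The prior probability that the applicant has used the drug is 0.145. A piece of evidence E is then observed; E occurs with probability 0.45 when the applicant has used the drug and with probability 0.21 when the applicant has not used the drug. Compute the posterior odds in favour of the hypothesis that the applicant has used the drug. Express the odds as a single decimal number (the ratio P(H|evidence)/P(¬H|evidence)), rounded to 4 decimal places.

Prior odds = 0.145/(1−0.145) = 0.16959.
Likelihood ratio for E = 0.45/0.21 = 2.1429.
Posterior odds = prior odds × LR = 0.36341.

Posterior odds ≈ 0.3634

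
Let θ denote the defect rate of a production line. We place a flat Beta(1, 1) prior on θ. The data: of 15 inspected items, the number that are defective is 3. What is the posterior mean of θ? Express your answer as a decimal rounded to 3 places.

Posterior mean ≈ 0.235

The binomial likelihood is conjugate to the Beta prior: with 3 successes and 12 failures, the posterior is Beta(1+3, 1+12) = Beta(4, 13).
Posterior mean = α/(α+β) = 4/17 = 0.235.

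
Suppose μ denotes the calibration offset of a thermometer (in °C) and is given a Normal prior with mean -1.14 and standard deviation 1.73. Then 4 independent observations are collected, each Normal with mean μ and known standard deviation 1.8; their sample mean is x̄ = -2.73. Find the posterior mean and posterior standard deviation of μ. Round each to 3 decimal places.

Posterior mean ≈ -2.391; posterior SD ≈ 0.798

With known σ, the Normal prior is conjugate. Weight on the data is w = (n/σ²)/(n/σ² + 1/τ₀²) = 1.23457/(1.23457+0.334124) = 0.78700.
Posterior mean = w·x̄ + (1−w)·μ₀ = 0.78700·-2.73 + 0.21300·-1.14 = -2.391. Posterior variance = 1/(1.23457+0.334124) = 0.637474, so SD = 0.798.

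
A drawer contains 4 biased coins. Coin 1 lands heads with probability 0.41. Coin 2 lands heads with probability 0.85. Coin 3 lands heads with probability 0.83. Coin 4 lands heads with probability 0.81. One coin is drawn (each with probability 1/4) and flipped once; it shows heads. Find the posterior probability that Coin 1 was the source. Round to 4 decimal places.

P(heads|C1) = 0.41; P(heads|C2) = 0.85; P(heads|C3) = 0.83; P(heads|C4) = 0.81.
Prior × likelihood for each source: 0.25·0.41=0.1025, 0.25·0.85=0.2125, 0.25·0.83=0.2075, 0.25·0.81=0.2025. Summing gives P(heads) = 0.72500.
P(Coin 1 | heads) = 0.1025 / 0.72500 = 0.1414.

Posterior probability ≈ 0.1414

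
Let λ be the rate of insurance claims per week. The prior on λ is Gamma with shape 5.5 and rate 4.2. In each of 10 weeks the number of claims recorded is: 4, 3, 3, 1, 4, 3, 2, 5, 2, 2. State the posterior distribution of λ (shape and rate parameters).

Posterior: Gamma(shape=34.5, rate=14.2)

Total count ∑xᵢ = 29 over n = 10 weeks.
Gamma is conjugate to the Poisson likelihood: posterior is Gamma(shape = 5.5+29 = 34.5, rate = 4.2+10 = 14.2).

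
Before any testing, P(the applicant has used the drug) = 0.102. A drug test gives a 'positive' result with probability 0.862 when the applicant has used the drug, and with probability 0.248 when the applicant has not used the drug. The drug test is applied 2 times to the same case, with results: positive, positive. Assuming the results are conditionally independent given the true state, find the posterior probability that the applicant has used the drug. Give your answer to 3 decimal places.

Let H be the event that the applicant has used the drug; start with P(H) = 0.102. P('positive'|H) = 0.862, P('positive'|¬H) = 0.248.
Update on result 1 ('positive'): P(H) ← 0.862·0.1020 / (0.862·0.1020 + 0.248·0.8980) = 0.087924/0.31063 = 0.2831.
Update on result 2 ('positive'): P(H) ← 0.862·0.2831 / (0.862·0.2831 + 0.248·0.7169) = 0.24399/0.42179 = 0.5785.

Posterior P(H) ≈ 0.578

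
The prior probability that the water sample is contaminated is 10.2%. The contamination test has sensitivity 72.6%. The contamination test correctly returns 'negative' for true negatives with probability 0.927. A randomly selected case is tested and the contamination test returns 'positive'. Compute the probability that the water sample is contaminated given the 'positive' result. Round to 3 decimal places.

Let H be the event that the water sample is contaminated. P(H) = 0.102, so P(¬H) = 0.898. With E the 'positive' result, P(E|H) = 0.726 and P(E|¬H) = 0.073.
P(E) = 0.726·0.102 + 0.073·0.898 = 0.074052 + 0.065554 = 0.13961.
By Bayes' theorem, P(H|E) = 0.074052 / 0.13961 = 0.530.

P(H | E) ≈ 0.530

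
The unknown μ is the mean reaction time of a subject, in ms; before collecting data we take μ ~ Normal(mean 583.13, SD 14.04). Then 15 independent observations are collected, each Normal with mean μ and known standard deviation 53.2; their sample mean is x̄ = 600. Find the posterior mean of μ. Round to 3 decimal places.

With known σ, the Normal prior is conjugate. Weight on the data is w = (n/σ²)/(n/σ² + 1/τ₀²) = 0.00529990/(0.00529990+0.00507301) = 0.51094.
Posterior mean = w·x̄ + (1−w)·μ₀ = 0.51094·600 + 0.48906·583.13 = 591.750.

Posterior mean ≈ 591.750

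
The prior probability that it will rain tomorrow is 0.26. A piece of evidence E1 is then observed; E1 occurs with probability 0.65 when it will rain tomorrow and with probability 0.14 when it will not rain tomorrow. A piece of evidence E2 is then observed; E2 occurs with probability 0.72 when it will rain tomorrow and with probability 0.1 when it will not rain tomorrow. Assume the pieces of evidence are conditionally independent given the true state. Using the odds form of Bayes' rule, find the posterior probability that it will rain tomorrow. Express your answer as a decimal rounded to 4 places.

Prior odds = 0.26/(1−0.26) = 0.35135.
Likelihood ratio for E1 = 0.65/0.14 = 4.6429.
Likelihood ratio for E2 = 0.72/0.1 = 7.2000.
Posterior odds = prior odds × LR₁ × LR₂ = 11.745.
Posterior probability = odds/(1+odds) = 11.745/12.745 = 0.9215.

Posterior probability ≈ 0.9215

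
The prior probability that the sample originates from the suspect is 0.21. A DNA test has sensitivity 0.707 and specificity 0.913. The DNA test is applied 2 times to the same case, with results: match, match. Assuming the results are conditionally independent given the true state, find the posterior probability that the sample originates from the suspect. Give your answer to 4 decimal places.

Posterior P(H) ≈ 0.9461

With H the event that the sample originates from the suspect, the joint likelihood of the observed sequence is P(data|H) = 0.707·0.707 = 0.49985 and P(data|¬H) = 0.087·0.087 = 0.0075690.
Bayes: P(H|data) = 0.21·0.49985 / (0.21·0.49985 + 0.79·0.0075690) = 0.10497/0.11095 = 0.9461.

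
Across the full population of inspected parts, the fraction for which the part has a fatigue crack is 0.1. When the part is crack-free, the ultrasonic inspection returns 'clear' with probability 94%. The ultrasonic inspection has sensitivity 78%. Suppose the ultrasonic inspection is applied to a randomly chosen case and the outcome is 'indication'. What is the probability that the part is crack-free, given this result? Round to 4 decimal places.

Let H be the event that the part has a fatigue crack. P(H) = 0.1, so P(¬H) = 0.9. With E the 'indication' result, P(E|H) = 0.78 and P(E|¬H) = 0.06.
P(E) = 0.78·0.1 + 0.06·0.9 = 0.078000 + 0.054000 = 0.13200.
By Bayes' theorem, P(H|E) = 0.078000 / 0.13200 = 0.5909. Hence P(¬H|E) = 1 − 0.5909 = 0.4091.

P(¬H | E) ≈ 0.4091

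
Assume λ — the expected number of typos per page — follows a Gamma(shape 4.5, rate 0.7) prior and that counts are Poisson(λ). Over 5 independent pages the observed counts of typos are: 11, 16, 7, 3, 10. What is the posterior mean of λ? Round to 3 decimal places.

Posterior mean ≈ 9.035

The Poisson likelihood adds the total count to the shape and the number of exposure periods to the rate. Here ∑xᵢ = 47 and n = 5, so shape 4.5→51.5 and rate 0.7→5.7.
E[λ | data] = 51.5/5.7 = 9.035.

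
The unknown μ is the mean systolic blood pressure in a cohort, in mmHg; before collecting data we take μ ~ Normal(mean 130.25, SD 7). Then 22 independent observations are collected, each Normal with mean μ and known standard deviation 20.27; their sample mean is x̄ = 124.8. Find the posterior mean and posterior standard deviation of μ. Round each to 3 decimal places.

With known σ, the Normal prior is conjugate. Weight on the data is w = (n/σ²)/(n/σ² + 1/τ₀²) = 0.0535445/(0.0535445+0.0204082) = 0.72404.
Posterior mean = w·x̄ + (1−w)·μ₀ = 0.72404·124.8 + 0.27596·130.25 = 126.304. Posterior variance = 1/(0.0535445+0.0204082) = 13.5222, so SD = 3.677.

Posterior mean ≈ 126.304; posterior SD ≈ 3.677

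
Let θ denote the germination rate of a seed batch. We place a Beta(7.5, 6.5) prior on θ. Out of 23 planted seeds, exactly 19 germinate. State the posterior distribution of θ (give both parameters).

Observing 19 successes and 4 failures updates Beta(7.5, 6.5) by adding the success and failure counts to the two shape parameters: α = 7.5+19 = 26.5, β = 6.5+4 = 10.5.

Posterior: Beta(26.5, 10.5)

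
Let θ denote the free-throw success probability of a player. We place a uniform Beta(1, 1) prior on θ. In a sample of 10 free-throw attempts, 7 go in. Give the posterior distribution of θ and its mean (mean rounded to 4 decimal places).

Observing 7 successes and 3 failures updates Beta(1, 1) by adding the success and failure counts to the two shape parameters: α = 1+7 = 8, β = 1+3 = 4.
Posterior mean = α/(α+β) = 8/12 = 0.6667.

Posterior: Beta(8, 4); mean ≈ 0.6667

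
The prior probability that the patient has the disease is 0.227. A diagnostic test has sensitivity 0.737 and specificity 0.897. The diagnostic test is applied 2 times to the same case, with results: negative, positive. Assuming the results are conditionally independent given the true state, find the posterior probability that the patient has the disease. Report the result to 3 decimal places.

Let H be the event that the patient has the disease; start with P(H) = 0.227. P('positive'|H) = 0.737, P('positive'|¬H) = 0.103.
Update on result 1 ('negative'): P(H) ← 0.263·0.2270 / (0.263·0.2270 + 0.897·0.7730) = 0.059701/0.75308 = 0.0793.
Update on result 2 ('positive'): P(H) ← 0.737·0.0793 / (0.737·0.0793 + 0.103·0.9207) = 0.058426/0.15326 = 0.3812.

Posterior P(H) ≈ 0.381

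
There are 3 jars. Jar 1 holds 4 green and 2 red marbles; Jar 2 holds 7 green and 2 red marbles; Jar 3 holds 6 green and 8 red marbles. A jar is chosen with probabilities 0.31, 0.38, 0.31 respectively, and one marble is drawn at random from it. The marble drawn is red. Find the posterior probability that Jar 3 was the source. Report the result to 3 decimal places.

Posterior probability ≈ 0.485

P(red|Jar 1) = 0.3333; P(red|Jar 2) = 0.2222; P(red|Jar 3) = 0.5714.
Prior × likelihood for each source: 0.31·0.3333=0.1033, 0.38·0.2222=0.08444, 0.31·0.5714=0.1771. Summing gives P(red) = 0.36492.
P(Jar 3 | red) = 0.1771 / 0.36492 = 0.485.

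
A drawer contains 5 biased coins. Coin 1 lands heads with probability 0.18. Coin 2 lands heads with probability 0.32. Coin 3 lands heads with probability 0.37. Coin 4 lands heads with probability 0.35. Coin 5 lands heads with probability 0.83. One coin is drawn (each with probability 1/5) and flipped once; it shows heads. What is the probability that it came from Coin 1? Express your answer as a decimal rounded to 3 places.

Posterior probability ≈ 0.088

P(heads|C1) = 0.18; P(heads|C2) = 0.32; P(heads|C3) = 0.37; P(heads|C4) = 0.35; P(heads|C5) = 0.83.
Prior × likelihood for each source: 0.2·0.18=0.03600, 0.2·0.32=0.06400, 0.2·0.37=0.07400, 0.2·0.35=0.07000, 0.2·0.83=0.1660. Summing gives P(heads) = 0.41000.
P(Coin 1 | heads) = 0.03600 / 0.41000 = 0.088.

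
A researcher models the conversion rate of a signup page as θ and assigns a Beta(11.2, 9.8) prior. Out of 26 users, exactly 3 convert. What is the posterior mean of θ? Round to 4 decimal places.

Posterior mean ≈ 0.3021

The binomial likelihood is conjugate to the Beta prior: with 3 successes and 23 failures, the posterior is Beta(11.2+3, 9.8+23) = Beta(14.2, 32.8).
E[θ | data] = 14.2/(14.2+32.8) = 0.3021.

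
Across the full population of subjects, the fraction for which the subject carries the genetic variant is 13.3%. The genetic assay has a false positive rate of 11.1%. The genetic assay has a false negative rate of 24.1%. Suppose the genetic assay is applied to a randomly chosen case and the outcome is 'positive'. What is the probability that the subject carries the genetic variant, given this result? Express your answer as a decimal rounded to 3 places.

Write H for 'the subject carries the genetic variant'. Prior odds H:¬H = 0.133/0.867 = 0.15340. For the 'positive' outcome, the likelihood ratio is 0.759/0.111 = 6.8378.
Posterior odds = 0.15340 × 6.8378 = 1.0489, so P(H|E) = 1.0489/(1+1.0489) = 0.512.

P(H | E) ≈ 0.512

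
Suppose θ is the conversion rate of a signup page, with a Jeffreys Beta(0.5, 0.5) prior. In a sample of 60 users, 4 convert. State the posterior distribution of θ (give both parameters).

Posterior: Beta(4.5, 56.5)

Observing 4 successes and 56 failures updates Beta(0.5, 0.5) by adding the success and failure counts to the two shape parameters: α = 0.5+4 = 4.5, β = 0.5+56 = 56.5.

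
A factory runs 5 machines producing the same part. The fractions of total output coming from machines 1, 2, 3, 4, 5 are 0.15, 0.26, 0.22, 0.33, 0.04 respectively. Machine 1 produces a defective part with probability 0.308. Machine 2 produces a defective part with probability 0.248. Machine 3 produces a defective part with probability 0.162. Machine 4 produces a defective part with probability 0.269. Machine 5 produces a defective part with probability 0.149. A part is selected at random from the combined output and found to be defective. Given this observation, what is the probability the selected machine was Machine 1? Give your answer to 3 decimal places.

P(defective|M1) = 0.308; P(defective|M2) = 0.248; P(defective|M3) = 0.162; P(defective|M4) = 0.269; P(defective|M5) = 0.149.
Prior × likelihood for each source: 0.15·0.308=0.04620, 0.26·0.248=0.06448, 0.22·0.162=0.03564, 0.33·0.269=0.08877, 0.04·0.149=0.005960. Summing gives P(defective) = 0.24105.
P(Machine 1 | defective) = 0.04620 / 0.24105 = 0.192.

Posterior probability ≈ 0.192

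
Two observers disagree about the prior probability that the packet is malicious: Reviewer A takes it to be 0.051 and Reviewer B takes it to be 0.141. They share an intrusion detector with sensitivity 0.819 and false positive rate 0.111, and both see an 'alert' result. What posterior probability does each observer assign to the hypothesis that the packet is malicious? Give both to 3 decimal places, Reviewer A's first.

Reviewer A: 0.284; Reviewer B: 0.548

P('+'|H) = 0.819, P('+'|¬H) = 0.111.
Reviewer A: numerator 0.819·0.051 = 0.041769; evidence = 0.041769+0.111·0.949 = 0.14711; posterior = 0.284.
Reviewer B: numerator 0.819·0.141 = 0.11548; evidence = 0.11548+0.111·0.859 = 0.21083; posterior = 0.548.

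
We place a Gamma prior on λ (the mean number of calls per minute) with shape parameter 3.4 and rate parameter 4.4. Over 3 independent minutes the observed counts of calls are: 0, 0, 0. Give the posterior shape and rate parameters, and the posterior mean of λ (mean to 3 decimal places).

The Poisson likelihood adds the total count to the shape and the number of exposure periods to the rate. Here ∑xᵢ = 0 and n = 3, so shape 3.4→3.4 and rate 4.4→7.4.
Posterior mean = shape/rate = 3.4/7.4 = 0.459.

Posterior: Gamma(shape=3.4, rate=7.4); mean ≈ 0.459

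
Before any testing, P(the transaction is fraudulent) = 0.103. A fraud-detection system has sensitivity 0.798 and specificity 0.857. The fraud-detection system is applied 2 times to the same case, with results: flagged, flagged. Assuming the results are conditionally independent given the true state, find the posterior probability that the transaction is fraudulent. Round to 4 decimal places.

Let H be the event that the transaction is fraudulent; start with P(H) = 0.103. P('flagged'|H) = 0.798, P('flagged'|¬H) = 0.143.
Update on result 1 ('flagged'): P(H) ← 0.798·0.1030 / (0.798·0.1030 + 0.143·0.8970) = 0.082194/0.21047 = 0.3905.
Update on result 2 ('flagged'): P(H) ← 0.798·0.3905 / (0.798·0.3905 + 0.143·0.6095) = 0.31165/0.39880 = 0.7815.

Posterior P(H) ≈ 0.7815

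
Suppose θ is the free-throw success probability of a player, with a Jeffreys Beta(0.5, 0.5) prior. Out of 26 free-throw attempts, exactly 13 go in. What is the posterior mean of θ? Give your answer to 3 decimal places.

Posterior mean ≈ 0.500

Observing 13 successes and 13 failures updates Beta(0.5, 0.5) by adding the success and failure counts to the two shape parameters: α = 0.5+13 = 13.5, β = 0.5+13 = 13.5.
Posterior mean = α/(α+β) = 13.5/27 = 0.500.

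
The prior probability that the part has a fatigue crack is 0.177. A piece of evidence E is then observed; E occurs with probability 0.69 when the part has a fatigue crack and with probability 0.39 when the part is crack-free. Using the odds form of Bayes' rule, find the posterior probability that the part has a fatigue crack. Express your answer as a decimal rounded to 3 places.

Posterior probability ≈ 0.276

Prior odds = 0.177/(1−0.177) = 0.21507.
Likelihood ratio for E = 0.69/0.39 = 1.7692.
Posterior odds = prior odds × LR = 0.38050.
Posterior probability = odds/(1+odds) = 0.38050/1.3805 = 0.276.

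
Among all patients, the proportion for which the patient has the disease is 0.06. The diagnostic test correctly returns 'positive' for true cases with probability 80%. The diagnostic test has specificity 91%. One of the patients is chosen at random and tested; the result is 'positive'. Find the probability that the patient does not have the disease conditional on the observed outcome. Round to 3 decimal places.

P(¬H | E) ≈ 0.638

Let H be the event that the patient has the disease. P(H) = 0.06, so P(¬H) = 0.94. With E the 'positive' result, P(E|H) = 0.8 and P(E|¬H) = 0.09.
P(E) = 0.8·0.06 + 0.09·0.94 = 0.048000 + 0.084600 = 0.13260.
By Bayes' theorem, P(H|E) = 0.048000 / 0.13260 = 0.362. Hence P(¬H|E) = 1 − 0.362 = 0.638.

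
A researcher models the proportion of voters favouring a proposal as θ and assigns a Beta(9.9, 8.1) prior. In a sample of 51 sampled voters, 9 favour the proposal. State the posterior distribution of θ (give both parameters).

Observing 9 successes and 42 failures updates Beta(9.9, 8.1) by adding the success and failure counts to the two shape parameters: α = 9.9+9 = 18.9, β = 8.1+42 = 50.1.

Posterior: Beta(18.9, 50.1)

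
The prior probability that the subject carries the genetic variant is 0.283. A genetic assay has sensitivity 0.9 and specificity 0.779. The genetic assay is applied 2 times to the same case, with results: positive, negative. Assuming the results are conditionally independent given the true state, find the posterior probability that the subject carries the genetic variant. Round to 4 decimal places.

Let H be the event that the subject carries the genetic variant; start with P(H) = 0.283. P('positive'|H) = 0.9, P('positive'|¬H) = 0.221.
Update on result 1 ('positive'): P(H) ← 0.9·0.2830 / (0.9·0.2830 + 0.221·0.7170) = 0.25470/0.41316 = 0.6165.
Update on result 2 ('negative'): P(H) ← 0.1·0.6165 / (0.1·0.6165 + 0.779·0.3835) = 0.061647/0.36042 = 0.1710.

Posterior P(H) ≈ 0.1710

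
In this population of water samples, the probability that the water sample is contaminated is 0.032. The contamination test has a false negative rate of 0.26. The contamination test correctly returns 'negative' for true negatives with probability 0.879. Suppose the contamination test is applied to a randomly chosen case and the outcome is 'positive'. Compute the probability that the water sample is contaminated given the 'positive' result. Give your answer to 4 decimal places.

P(H | E) ≈ 0.1682

Write H for 'the water sample is contaminated'. Prior odds H:¬H = 0.032/0.968 = 0.033058. For the 'positive' outcome, the likelihood ratio is 0.74/0.121 = 6.1157.
Posterior odds = 0.033058 × 6.1157 = 0.20217, so P(H|E) = 0.20217/(1+0.20217) = 0.1682.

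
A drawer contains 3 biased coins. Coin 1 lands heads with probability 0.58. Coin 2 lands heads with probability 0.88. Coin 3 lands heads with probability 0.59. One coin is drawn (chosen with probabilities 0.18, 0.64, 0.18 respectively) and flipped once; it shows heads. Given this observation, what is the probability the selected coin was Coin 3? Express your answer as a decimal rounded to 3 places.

Tabulate prior·likelihood by source: [1] prior 0.18, lik 0.58, product 0.1044; [2] prior 0.64, lik 0.88, product 0.5632; [3] prior 0.18, lik 0.59, product 0.1062.
Normalizing constant = 0.77380; the posterior for Coin 3 is its product over the sum, 0.1062/0.77380 = 0.137.

Posterior probability ≈ 0.137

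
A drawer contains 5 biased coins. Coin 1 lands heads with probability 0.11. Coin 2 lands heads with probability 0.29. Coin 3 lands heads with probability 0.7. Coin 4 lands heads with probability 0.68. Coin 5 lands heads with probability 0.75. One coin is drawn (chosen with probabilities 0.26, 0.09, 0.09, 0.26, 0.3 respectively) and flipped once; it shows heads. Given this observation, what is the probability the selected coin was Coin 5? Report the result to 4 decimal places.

Posterior probability ≈ 0.4331

P(heads|C1) = 0.11; P(heads|C2) = 0.29; P(heads|C3) = 0.7; P(heads|C4) = 0.68; P(heads|C5) = 0.75.
Prior × likelihood for each source: 0.26·0.11=0.02860, 0.09·0.29=0.02610, 0.09·0.7=0.06300, 0.26·0.68=0.1768, 0.3·0.75=0.2250. Summing gives P(heads) = 0.51950.
P(Coin 5 | heads) = 0.2250 / 0.51950 = 0.4331.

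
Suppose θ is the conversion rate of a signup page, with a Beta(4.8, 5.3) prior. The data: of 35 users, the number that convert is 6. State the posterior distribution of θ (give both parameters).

Observing 6 successes and 29 failures updates Beta(4.8, 5.3) by adding the success and failure counts to the two shape parameters: α = 4.8+6 = 10.8, β = 5.3+29 = 34.3.

Posterior: Beta(10.8, 34.3)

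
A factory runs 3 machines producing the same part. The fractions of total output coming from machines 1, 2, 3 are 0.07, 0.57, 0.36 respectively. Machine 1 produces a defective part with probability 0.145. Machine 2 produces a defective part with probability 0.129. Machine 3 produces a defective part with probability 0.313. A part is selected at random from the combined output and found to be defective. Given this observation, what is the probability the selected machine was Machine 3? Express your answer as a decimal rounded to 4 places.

Tabulate prior·likelihood by source: [1] prior 0.07, lik 0.145, product 0.01015; [2] prior 0.57, lik 0.129, product 0.07353; [3] prior 0.36, lik 0.313, product 0.1127.
Normalizing constant = 0.19636; the posterior for Machine 3 is its product over the sum, 0.1127/0.19636 = 0.5738.

Posterior probability ≈ 0.5738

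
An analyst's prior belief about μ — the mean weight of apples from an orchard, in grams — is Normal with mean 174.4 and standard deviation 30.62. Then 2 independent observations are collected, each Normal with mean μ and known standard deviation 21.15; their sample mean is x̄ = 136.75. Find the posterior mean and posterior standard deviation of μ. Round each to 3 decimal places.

Posterior mean ≈ 144.002; posterior SD ≈ 13.438

With known σ, the Normal prior is conjugate. Weight on the data is w = (n/σ²)/(n/σ² + 1/τ₀²) = 0.00447105/(0.00447105+0.00106657) = 0.80740.
Posterior mean = w·x̄ + (1−w)·μ₀ = 0.80740·136.75 + 0.19260·174.4 = 144.002. Posterior variance = 1/(0.00447105+0.00106657) = 180.583, so SD = 13.438.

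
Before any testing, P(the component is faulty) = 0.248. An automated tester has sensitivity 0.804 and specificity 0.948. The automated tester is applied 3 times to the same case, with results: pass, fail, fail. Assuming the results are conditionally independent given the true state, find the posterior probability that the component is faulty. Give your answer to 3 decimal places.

With H the event that the component is faulty, the joint likelihood of the observed sequence is P(data|H) = 0.196·0.804·0.804 = 0.12670 and P(data|¬H) = 0.948·0.052·0.052 = 0.0025634.
Bayes: P(H|data) = 0.248·0.12670 / (0.248·0.12670 + 0.752·0.0025634) = 0.031421/0.033349 = 0.9422.

Posterior P(H) ≈ 0.942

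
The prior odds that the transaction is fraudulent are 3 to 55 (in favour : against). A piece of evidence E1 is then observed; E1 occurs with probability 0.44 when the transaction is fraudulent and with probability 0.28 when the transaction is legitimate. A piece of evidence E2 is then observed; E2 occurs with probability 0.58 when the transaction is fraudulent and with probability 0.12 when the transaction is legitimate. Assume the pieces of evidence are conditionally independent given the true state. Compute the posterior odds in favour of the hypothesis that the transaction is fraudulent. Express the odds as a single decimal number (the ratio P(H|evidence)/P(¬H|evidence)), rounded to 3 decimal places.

Prior odds = 3/55 = 0.054545.
Likelihood ratio for E1 = 0.44/0.28 = 1.5714.
Likelihood ratio for E2 = 0.58/0.12 = 4.8333.
Posterior odds = prior odds × LR₁ × LR₂ = 0.41429.

Posterior odds ≈ 0.414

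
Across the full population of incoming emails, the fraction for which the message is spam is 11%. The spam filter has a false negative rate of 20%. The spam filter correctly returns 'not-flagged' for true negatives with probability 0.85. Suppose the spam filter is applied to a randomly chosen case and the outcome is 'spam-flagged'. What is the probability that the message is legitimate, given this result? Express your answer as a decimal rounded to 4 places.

Write H for 'the message is spam'. Prior odds H:¬H = 0.11/0.89 = 0.12360. For the 'spam-flagged' outcome, the likelihood ratio is 0.8/0.15 = 5.3333.
Posterior odds = 0.12360 × 5.3333 = 0.65918, so P(H|E) = 0.65918/(1+0.65918) = 0.3973. Then P(¬H|E) = 1 − 0.3973 = 0.6027.

P(¬H | E) ≈ 0.6027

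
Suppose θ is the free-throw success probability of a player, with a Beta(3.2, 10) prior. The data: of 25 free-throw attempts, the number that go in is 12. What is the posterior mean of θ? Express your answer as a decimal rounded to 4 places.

Posterior mean ≈ 0.3979

Observing 12 successes and 13 failures updates Beta(3.2, 10) by adding the success and failure counts to the two shape parameters: α = 3.2+12 = 15.2, β = 10+13 = 23.
Posterior mean = α/(α+β) = 15.2/38.2 = 0.3979.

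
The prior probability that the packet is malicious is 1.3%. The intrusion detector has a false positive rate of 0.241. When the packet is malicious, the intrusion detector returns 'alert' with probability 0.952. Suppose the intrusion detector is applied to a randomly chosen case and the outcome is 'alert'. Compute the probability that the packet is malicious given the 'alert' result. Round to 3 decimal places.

Let H be the event that the packet is malicious. P(H) = 0.013, so P(¬H) = 0.987. With E the 'alert' result, P(E|H) = 0.952 and P(E|¬H) = 0.241.
P(E) = 0.952·0.013 + 0.241·0.987 = 0.012376 + 0.23787 = 0.25024.
By Bayes' theorem, P(H|E) = 0.012376 / 0.25024 = 0.049.

P(H | E) ≈ 0.049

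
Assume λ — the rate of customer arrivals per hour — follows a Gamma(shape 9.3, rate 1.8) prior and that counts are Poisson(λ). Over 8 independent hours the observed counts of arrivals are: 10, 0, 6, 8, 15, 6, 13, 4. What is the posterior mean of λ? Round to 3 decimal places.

Posterior mean ≈ 7.276

Total count ∑xᵢ = 62 over n = 8 hours.
Gamma is conjugate to the Poisson likelihood: posterior is Gamma(shape = 9.3+62 = 71.3, rate = 1.8+8 = 9.8).
E[λ | data] = 71.3/9.8 = 7.276.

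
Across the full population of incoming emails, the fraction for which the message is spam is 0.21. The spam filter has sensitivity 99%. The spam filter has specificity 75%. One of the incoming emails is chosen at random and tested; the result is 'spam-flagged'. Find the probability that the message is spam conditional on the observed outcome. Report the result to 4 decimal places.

P(H | E) ≈ 0.5128

Let H be the event that the message is spam. P(H) = 0.21, so P(¬H) = 0.79. With E the 'spam-flagged' result, P(E|H) = 0.99 and P(E|¬H) = 0.25.
P(E) = 0.99·0.21 + 0.25·0.79 = 0.20790 + 0.19750 = 0.40540.
By Bayes' theorem, P(H|E) = 0.20790 / 0.40540 = 0.5128.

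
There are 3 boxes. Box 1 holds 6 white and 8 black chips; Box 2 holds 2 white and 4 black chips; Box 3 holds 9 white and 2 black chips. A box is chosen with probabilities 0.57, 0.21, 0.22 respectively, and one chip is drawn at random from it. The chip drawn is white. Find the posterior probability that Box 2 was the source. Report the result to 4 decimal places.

Tabulate prior·likelihood by source: [1] prior 0.57, lik 0.4286, product 0.2443; [2] prior 0.21, lik 0.3333, product 0.07000; [3] prior 0.22, lik 0.8182, product 0.1800.
Normalizing constant = 0.49429; the posterior for Box 2 is its product over the sum, 0.07000/0.49429 = 0.1416.

Posterior probability ≈ 0.1416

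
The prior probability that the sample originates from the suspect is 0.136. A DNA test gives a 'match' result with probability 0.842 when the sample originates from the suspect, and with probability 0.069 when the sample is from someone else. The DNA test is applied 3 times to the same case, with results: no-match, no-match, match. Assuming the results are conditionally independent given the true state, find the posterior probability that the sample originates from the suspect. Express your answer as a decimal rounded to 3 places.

Posterior P(H) ≈ 0.052

Let H be the event that the sample originates from the suspect; start with P(H) = 0.136. P('match'|H) = 0.842, P('match'|¬H) = 0.069.
Update on result 1 ('no-match'): P(H) ← 0.158·0.1360 / (0.158·0.1360 + 0.931·0.8640) = 0.021488/0.82587 = 0.0260.
Update on result 2 ('no-match'): P(H) ← 0.158·0.0260 / (0.158·0.0260 + 0.931·0.9740) = 0.0041109/0.91089 = 0.0045.
Update on result 3 ('match'): P(H) ← 0.842·0.0045 / (0.842·0.0045 + 0.069·0.9955) = 0.0038000/0.072489 = 0.0524.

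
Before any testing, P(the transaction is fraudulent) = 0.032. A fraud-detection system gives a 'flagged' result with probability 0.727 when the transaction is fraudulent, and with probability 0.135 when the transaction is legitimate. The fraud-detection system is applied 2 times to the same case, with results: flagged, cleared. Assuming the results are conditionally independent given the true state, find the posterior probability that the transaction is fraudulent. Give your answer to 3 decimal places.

Posterior P(H) ≈ 0.053

Let H be the event that the transaction is fraudulent; start with P(H) = 0.032. P('flagged'|H) = 0.727, P('flagged'|¬H) = 0.135.
Update on result 1 ('flagged'): P(H) ← 0.727·0.0320 / (0.727·0.0320 + 0.135·0.9680) = 0.023264/0.15394 = 0.1511.
Update on result 2 ('cleared'): P(H) ← 0.273·0.1511 / (0.273·0.1511 + 0.865·0.8489) = 0.041256/0.77554 = 0.0532.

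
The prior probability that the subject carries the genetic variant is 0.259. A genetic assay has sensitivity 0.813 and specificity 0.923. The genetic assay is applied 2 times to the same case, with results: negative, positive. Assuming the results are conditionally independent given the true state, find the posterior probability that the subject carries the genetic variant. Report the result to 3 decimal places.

Posterior P(H) ≈ 0.428

Let H be the event that the subject carries the genetic variant; start with P(H) = 0.259. P('positive'|H) = 0.813, P('positive'|¬H) = 0.077.
Update on result 1 ('negative'): P(H) ← 0.187·0.2590 / (0.187·0.2590 + 0.923·0.7410) = 0.048433/0.73238 = 0.0661.
Update on result 2 ('positive'): P(H) ← 0.813·0.0661 / (0.813·0.0661 + 0.077·0.9339) = 0.053765/0.12567 = 0.4278.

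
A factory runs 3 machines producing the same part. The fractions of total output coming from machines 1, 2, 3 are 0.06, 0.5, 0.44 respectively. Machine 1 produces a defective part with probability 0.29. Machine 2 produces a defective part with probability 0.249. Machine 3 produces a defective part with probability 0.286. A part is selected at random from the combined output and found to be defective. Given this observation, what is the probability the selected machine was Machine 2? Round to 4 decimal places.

Posterior probability ≈ 0.4650

P(defective|M1) = 0.29; P(defective|M2) = 0.249; P(defective|M3) = 0.286.
Prior × likelihood for each source: 0.06·0.29=0.01740, 0.5·0.249=0.1245, 0.44·0.286=0.1258. Summing gives P(defective) = 0.26774.
P(Machine 2 | defective) = 0.1245 / 0.26774 = 0.4650.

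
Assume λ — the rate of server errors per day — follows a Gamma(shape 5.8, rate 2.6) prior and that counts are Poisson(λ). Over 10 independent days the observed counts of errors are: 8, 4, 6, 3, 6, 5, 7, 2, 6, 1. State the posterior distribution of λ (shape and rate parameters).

Total count ∑xᵢ = 48 over n = 10 days.
Gamma is conjugate to the Poisson likelihood: posterior is Gamma(shape = 5.8+48 = 53.8, rate = 2.6+10 = 12.6).

Posterior: Gamma(shape=53.8, rate=12.6)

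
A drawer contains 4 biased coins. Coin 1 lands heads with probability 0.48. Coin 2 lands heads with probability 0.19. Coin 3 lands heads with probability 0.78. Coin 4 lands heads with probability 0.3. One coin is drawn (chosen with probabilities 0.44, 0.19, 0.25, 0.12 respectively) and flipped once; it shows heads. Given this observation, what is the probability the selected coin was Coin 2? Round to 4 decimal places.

Posterior probability ≈ 0.0755

P(heads|C1) = 0.48; P(heads|C2) = 0.19; P(heads|C3) = 0.78; P(heads|C4) = 0.3.
Prior × likelihood for each source: 0.44·0.48=0.2112, 0.19·0.19=0.03610, 0.25·0.78=0.1950, 0.12·0.3=0.03600. Summing gives P(heads) = 0.47830.
P(Coin 2 | heads) = 0.03610 / 0.47830 = 0.0755.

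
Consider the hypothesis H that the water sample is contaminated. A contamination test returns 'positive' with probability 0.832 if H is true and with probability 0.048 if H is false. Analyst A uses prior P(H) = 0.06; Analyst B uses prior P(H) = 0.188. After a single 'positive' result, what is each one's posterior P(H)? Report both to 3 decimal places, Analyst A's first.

P('+'|H) = 0.832, P('+'|¬H) = 0.048.
Analyst A: numerator 0.832·0.06 = 0.049920; evidence = 0.049920+0.048·0.94 = 0.095040; posterior = 0.525.
Analyst B: numerator 0.832·0.188 = 0.15642; evidence = 0.15642+0.048·0.812 = 0.19539; posterior = 0.801.

Analyst A: 0.525; Analyst B: 0.801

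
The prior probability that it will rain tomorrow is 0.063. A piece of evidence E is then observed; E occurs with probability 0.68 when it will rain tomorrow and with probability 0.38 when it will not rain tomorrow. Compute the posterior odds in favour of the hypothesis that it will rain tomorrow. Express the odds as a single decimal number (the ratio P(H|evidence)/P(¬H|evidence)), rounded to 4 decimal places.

Prior odds = 0.063/(1−0.063) = 0.067236.
Likelihood ratio for E = 0.68/0.38 = 1.7895.
Posterior odds = prior odds × LR = 0.12032.

Posterior odds ≈ 0.1203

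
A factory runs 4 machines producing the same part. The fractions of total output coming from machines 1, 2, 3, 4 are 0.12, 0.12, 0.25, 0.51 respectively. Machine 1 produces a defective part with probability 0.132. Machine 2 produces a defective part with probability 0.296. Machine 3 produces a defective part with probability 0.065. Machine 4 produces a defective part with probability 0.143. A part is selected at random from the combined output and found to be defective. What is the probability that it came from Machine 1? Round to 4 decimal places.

Posterior probability ≈ 0.1127

P(defective|M1) = 0.132; P(defective|M2) = 0.296; P(defective|M3) = 0.065; P(defective|M4) = 0.143.
Prior × likelihood for each source: 0.12·0.132=0.01584, 0.12·0.296=0.03552, 0.25·0.065=0.01625, 0.51·0.143=0.07293. Summing gives P(defective) = 0.14054.
P(Machine 1 | defective) = 0.01584 / 0.14054 = 0.1127.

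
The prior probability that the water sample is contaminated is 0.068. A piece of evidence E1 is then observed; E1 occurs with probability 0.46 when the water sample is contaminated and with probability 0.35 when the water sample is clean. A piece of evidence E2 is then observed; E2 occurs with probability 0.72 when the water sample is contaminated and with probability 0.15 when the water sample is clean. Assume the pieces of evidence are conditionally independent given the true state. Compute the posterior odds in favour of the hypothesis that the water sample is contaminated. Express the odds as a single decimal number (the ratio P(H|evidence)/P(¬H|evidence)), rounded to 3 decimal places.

Posterior odds ≈ 0.460

Prior odds = 0.068/(1−0.068) = 0.072961. In log-odds, ln(0.072961) = -2.6178.
Add log likelihood ratios: ln(1.3143) + ln(4.8000) = 1.8419.
Posterior log-odds = -0.77592, so posterior odds = exp(-0.77592) = 0.46028.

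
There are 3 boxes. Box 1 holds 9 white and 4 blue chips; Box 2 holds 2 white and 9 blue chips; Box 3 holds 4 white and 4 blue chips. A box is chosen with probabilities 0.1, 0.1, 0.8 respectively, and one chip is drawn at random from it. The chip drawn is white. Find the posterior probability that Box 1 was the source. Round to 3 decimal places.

Posterior probability ≈ 0.142

Tabulate prior·likelihood by source: [1] prior 0.1, lik 0.6923, product 0.06923; [2] prior 0.1, lik 0.1818, product 0.01818; [3] prior 0.8, lik 0.5, product 0.4000.
Normalizing constant = 0.48741; the posterior for Box 1 is its product over the sum, 0.06923/0.48741 = 0.142.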